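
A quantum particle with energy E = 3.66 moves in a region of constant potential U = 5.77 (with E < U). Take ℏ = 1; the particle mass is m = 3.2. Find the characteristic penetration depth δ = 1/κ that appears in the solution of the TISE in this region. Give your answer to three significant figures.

Since E < U the TISE in this region is ψ'' = κ²ψ with κ = √(2m(U − E))/ℏ.
κ = √(2 × 3.2 × 2.11) = 3.675. The penetration depth is δ = 1/κ = 0.272.

δ = 0.272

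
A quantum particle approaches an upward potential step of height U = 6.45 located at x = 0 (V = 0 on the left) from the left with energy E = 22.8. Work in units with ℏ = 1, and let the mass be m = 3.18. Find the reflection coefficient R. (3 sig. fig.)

R = 0.00688

On each side the TISE gives plane waves with k = √(2m(E − V))/ℏ: k₁ = √(2·3.18·22.8) = 12.04, k₂ = √(2·3.18·16.35) = 10.20.
Continuity of ψ and ψ′ at the step yields the reflection amplitude r = (k₁ − k₂)/(k₁ + k₂) = 0.08294; thus R = |r|² = 0.006879, T = 0.9931.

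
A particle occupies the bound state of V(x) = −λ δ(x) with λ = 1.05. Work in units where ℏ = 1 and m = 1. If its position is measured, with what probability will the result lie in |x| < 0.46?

The normalised bound state is ψ = √κ e^{−κ|x|} with κ = mλ/ℏ² = 1.050.
P(|x| < d) = ∫_{−d}^{d} κ e^{−2κ|x|} dx = 1 − e^{−2κd} = 1 − e^{−0.9660} = 0.6194.

P = 0.619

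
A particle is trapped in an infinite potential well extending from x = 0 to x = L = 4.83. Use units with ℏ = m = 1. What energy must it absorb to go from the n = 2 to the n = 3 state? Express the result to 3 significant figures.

E_n = n²π²ℏ²/(2mL²), so ΔE = (3² − 2²) π²ℏ²/(2mL²).
ΔE = 5 × π² / (2 × 1 × 4.83²) = 1.058.

ΔE = 1.06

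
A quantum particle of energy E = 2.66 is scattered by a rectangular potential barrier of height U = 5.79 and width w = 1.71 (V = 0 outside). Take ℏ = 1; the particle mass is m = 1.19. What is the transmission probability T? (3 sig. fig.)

Since E < U the interior solution is evanescent with decay constant κ = √(2m(U − E))/ℏ = 2.729.
κw = 4.667, sinh(κw) = 53.20.
The exact tunnelling result is T⁻¹ = 1 + U² sinh²(κw) / [4E(U − E)] = 2849, so T = 0.000351.

T = 0.000351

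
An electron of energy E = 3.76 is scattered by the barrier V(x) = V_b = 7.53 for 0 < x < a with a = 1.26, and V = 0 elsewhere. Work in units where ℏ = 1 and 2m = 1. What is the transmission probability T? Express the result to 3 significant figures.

Since E < V_b the interior solution is evanescent with decay constant κ = √(2m(V_b − E))/ℏ = 1.942.
κa = 2.446, sinh(κa) = 5.731.
The exact tunnelling result is T⁻¹ = 1 + V_b² sinh²(κa) / [4E(V_b − E)] = 33.84, so T = 0.0296.

T = 0.0296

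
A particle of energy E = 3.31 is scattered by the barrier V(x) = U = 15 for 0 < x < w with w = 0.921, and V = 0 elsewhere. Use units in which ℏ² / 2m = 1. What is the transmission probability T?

Since E < U the interior solution is evanescent with decay constant κ = √(2m(U − E))/ℏ = 3.419.
κw = 3.149, sinh(κw) = 11.63.
Matching ψ, ψ′ at both faces gives T = [1 + U² sinh²(κw) / (4E(U − E))]⁻¹ = 1/197.8 = 0.00506.

T = 0.00506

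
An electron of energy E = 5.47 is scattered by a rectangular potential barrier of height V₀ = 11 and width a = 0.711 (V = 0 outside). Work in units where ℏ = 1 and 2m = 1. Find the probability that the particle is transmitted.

T = 0.132

E < V₀: inside the barrier ψ ∝ e^{±κx} with κ = √(2m(V₀ − E))/ℏ = 2.352.
κa = 1.672, sinh(κa) = 2.567.
The exact tunnelling result is T⁻¹ = 1 + V₀² sinh²(κa) / [4E(V₀ − E)] = 7.592, so T = 0.132.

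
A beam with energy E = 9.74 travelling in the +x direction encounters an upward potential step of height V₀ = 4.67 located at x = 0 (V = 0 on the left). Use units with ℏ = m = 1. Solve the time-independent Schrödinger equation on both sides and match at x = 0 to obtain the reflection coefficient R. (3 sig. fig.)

The wavenumbers are k₁ = √(2mE)/ℏ = 4.414 on the left and k₂ = √(2m(E − V₀))/ℏ = 3.184 on the right.
Continuity of ψ and ψ′ at the step yields the reflection amplitude r = (k₁ − k₂)/(k₁ + k₂) = 0.1618; thus R = |r|² = 0.02618, T = 0.9738.

R = 0.0262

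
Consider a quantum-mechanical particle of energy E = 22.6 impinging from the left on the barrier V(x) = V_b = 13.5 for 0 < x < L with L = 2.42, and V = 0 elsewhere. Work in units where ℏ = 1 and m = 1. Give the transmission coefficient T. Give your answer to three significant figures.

T = 0.880

Above the barrier the interior wavenumber is k₂ = √(2m(E − V_b))/ℏ = 4.266, giving phase k₂L = 10.32.
Matching at both interfaces gives T⁻¹ = 1 + V_b² sin²(k₂L) / [4E(E − V_b)] = 1.136, hence T = 0.880.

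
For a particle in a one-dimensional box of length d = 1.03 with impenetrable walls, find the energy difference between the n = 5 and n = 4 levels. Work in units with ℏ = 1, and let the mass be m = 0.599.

ΔE = 69.9

E_n = n²π²ℏ²/(2md²), so ΔE = (5² − 4²) π²ℏ²/(2md²).
ΔE = 9 × π² / (2 × 0.599 × 1.03²) = 69.89.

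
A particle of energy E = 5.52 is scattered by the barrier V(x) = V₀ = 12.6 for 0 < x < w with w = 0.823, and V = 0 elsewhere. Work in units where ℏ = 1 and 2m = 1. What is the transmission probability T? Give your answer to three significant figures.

T = 0.0482

Since E < V₀ the interior solution is evanescent with decay constant κ = √(2m(V₀ − E))/ℏ = 2.661.
κw = 2.190, sinh(κw) = 4.411.
The exact tunnelling result is T⁻¹ = 1 + V₀² sinh²(κw) / [4E(V₀ − E)] = 20.76, so T = 0.0482.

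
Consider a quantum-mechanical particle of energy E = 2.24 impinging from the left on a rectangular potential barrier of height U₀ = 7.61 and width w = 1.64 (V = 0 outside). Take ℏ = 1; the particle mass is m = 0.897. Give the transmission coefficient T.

Since E < U₀ the interior solution is evanescent with decay constant κ = √(2m(U₀ − E))/ℏ = 3.104.
κw = 5.090, sinh(κw) = 81.22.
Matching ψ, ψ′ at both faces gives T = [1 + U₀² sinh²(κw) / (4E(U₀ − E))]⁻¹ = 1/7940 = 0.000126.

T = 0.000126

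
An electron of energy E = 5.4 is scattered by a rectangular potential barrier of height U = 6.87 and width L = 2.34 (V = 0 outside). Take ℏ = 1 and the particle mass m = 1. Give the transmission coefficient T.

E < U: inside the barrier ψ ∝ e^{±κx} with κ = √(2m(U − E))/ℏ = 1.715.
κL = 4.012, sinh(κL) = 27.63.
Matching ψ, ψ′ at both faces gives T = [1 + U² sinh²(κL) / (4E(U − E))]⁻¹ = 1/1136 = 0.000881.

T = 0.000881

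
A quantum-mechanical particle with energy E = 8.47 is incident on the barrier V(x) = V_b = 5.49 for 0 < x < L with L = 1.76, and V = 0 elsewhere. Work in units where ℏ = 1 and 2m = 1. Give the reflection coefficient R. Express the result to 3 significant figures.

R = 0.00317

Above the barrier the interior wavenumber is k₂ = √(2m(E − V_b))/ℏ = 1.726, giving phase k₂L = 3.038.
Matching at both interfaces gives T⁻¹ = 1 + V_b² sin²(k₂L) / [4E(E − V_b)] = 1.003, hence T = 0.997.
R = 1 − T = 0.00317.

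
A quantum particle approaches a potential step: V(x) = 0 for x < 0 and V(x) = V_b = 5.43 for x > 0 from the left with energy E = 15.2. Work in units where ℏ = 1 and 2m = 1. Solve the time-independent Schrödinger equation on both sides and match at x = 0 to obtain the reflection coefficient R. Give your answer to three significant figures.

The wavenumbers are k₁ = √(2mE)/ℏ = 3.899 on the left and k₂ = √(2m(E − V_b))/ℏ = 3.126 on the right.
Matching ψ and ψ′ at x = 0 gives r = (k₁ − k₂)/(k₁ + k₂), so R = r² = 0.01211 and T = 1 − R = 0.9879.

R = 0.0121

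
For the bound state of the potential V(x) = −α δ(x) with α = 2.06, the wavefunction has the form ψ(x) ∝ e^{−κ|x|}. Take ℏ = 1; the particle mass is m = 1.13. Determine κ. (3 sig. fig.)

κ = 2.33

Integrate −(ℏ²/2m)ψ'' − αδ(x)ψ = Eψ from −ε to +ε: the ψ'' term gives ψ'(0⁺) − ψ'(0⁻) and the δ term gives −(2mα/ℏ²)ψ(0).
With ψ ∝ e^{−κ|x|} this yields −2κ = −2mα/ℏ², so κ = mα/ℏ² = 2.328.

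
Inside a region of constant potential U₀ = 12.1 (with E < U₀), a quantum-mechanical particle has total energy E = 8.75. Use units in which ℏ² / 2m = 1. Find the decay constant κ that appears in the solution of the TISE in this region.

κ = 1.83

Since E < U₀ the TISE in this region is ψ'' = κ²ψ with κ = √(2m(U₀ − E))/ℏ.
κ = √(2 × 0.5 × 3.35) = 1.830.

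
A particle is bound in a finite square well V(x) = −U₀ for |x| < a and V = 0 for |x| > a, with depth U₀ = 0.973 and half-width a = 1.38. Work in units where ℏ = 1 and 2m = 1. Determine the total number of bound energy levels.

N = 1

Define the well-strength parameter z₀ = (a/ℏ)√(2mU₀) = 1.38 × √(2·0.5·0.973) = 1.361.
The even/odd transcendental equations gain one root per π/2 in z₀, giving N = 1 + ⌊2z₀/π⌋ = 1 + ⌊0.8666⌋ = 1.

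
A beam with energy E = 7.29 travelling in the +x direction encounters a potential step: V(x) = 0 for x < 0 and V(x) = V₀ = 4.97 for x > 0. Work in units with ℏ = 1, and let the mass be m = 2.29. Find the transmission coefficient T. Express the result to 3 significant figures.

On each side the TISE gives plane waves with k = √(2m(E − V))/ℏ: k₁ = √(2·2.29·7.29) = 5.778, k₂ = √(2·2.29·2.32) = 3.260.
Matching ψ and ψ′ at x = 0 gives r = (k₁ − k₂)/(k₁ + k₂), so R = r² = 0.07765 and T = 1 − R = 0.9223.

T = 0.922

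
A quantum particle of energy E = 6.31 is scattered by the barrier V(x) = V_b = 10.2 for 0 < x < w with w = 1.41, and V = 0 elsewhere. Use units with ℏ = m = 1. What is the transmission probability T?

Since E < V_b the interior solution is evanescent with decay constant κ = √(2m(V_b − E))/ℏ = 2.789.
κw = 3.933, sinh(κw) = 25.52.
The exact tunnelling result is T⁻¹ = 1 + V_b² sinh²(κw) / [4E(V_b − E)] = 690.9, so T = 0.00145.

T = 0.00145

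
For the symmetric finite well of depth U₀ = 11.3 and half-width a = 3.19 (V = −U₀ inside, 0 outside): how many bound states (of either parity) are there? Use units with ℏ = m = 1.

N = 10

Define the well-strength parameter z₀ = (a/ℏ)√(2mU₀) = 3.19 × √(2·1·11.3) = 15.17.
A new bound state (alternating even/odd) appears each time z₀ passes a multiple of π/2, so N = ⌊2z₀/π⌋ + 1 = ⌊9.654⌋ + 1 = 10.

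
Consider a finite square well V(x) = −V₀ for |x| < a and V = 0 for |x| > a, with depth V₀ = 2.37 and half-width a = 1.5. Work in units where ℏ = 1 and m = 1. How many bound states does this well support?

N = 3

The dimensionless depth is z₀ = a√(2mV₀)/ℏ = 1.5 × √(4.740) = 3.266.
The even/odd transcendental equations gain one root per π/2 in z₀, giving N = 1 + ⌊2z₀/π⌋ = 1 + ⌊2.079⌋ = 3.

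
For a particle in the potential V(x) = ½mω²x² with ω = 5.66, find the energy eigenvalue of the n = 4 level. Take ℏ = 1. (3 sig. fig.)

Using E_n = (n + ½)ℏω: E_4 = 4.5 × 5.66 = 25.47.

E = 25.5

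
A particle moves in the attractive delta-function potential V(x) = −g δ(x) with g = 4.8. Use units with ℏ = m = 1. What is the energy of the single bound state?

E = -11.5

For x ≠ 0 the bound state is ψ ∝ e^{−κ|x|}; integrating the TISE across the delta gives the cusp condition 2κ = 2mg/ℏ², so κ = 4.800.
Then E = −ℏ²κ²/(2m) = −mg²/(2ℏ²) = -11.52.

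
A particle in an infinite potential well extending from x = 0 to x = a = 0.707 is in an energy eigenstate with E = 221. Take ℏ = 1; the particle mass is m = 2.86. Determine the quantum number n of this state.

From E_n = n²π²ℏ²/(2ma²) invert to n = √(2ma²E)/(πℏ).
n = (0.707/π) × √(2 × 2.86 × 221) = 8.001 → n = 8.

n = 8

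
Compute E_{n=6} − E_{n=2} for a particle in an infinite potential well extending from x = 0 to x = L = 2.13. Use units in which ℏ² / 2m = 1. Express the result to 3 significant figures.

E_n = n²π²ℏ²/(2mL²), so ΔE = (6² − 2²) π²ℏ²/(2mL²).
ΔE = 32 × π² / (2 × 0.5 × 2.13²) = 69.61.

ΔE = 69.6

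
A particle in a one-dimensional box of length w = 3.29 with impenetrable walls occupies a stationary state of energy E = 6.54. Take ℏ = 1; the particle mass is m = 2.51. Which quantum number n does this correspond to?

n = 6

From E_n = n²π²ℏ²/(2mw²) invert to n = √(2mw²E)/(πℏ).
n = (3.29/π) × √(2 × 2.51 × 6.54) = 6.000 → n = 6.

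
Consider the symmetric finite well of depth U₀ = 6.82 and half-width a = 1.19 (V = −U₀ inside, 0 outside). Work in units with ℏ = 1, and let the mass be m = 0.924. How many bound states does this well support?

The dimensionless depth is z₀ = a√(2mU₀)/ℏ = 1.19 × √(12.60) = 4.225.
A new bound state (alternating even/odd) appears each time z₀ passes a multiple of π/2, so N = ⌊2z₀/π⌋ + 1 = ⌊2.689⌋ + 1 = 3.

N = 3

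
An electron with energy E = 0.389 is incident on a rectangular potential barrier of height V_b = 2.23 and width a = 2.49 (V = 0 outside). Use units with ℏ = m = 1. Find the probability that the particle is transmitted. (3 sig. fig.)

T = 0.000163

E < V_b: inside the barrier ψ ∝ e^{±κx} with κ = √(2m(V_b − E))/ℏ = 1.919.
κa = 4.778, sinh(κa) = 59.43.
Matching ψ, ψ′ at both faces gives T = [1 + V_b² sinh²(κa) / (4E(V_b − E))]⁻¹ = 1/6132 = 0.000163.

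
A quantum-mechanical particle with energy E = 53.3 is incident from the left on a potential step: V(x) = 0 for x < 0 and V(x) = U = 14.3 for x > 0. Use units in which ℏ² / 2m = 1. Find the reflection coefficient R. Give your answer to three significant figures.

The wavenumbers are k₁ = √(2mE)/ℏ = 7.301 on the left and k₂ = √(2m(E − U))/ℏ = 6.245 on the right.
Matching ψ and ψ′ at x = 0 gives r = (k₁ − k₂)/(k₁ + k₂), so R = r² = 0.006074 and T = 1 − R = 0.9939.

R = 0.00607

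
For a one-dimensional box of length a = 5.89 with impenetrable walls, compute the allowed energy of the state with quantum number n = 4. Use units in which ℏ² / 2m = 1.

The infinite-well eigenfunctions ψ_n = √(2/a) sin(nπx/a) vanish at both walls, giving E_n = n²π²ℏ²/(2ma²).
E_4 = 4² × π² / (2 × 0.5 × 5.89²) = 4.552.

E = 4.55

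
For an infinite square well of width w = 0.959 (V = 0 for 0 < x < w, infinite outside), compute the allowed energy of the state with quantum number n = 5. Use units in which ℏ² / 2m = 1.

The infinite-well eigenfunctions ψ_n = √(2/w) sin(nπx/w) vanish at both walls, giving E_n = n²π²ℏ²/(2mw²).
E_5 = 5² × π² / (2 × 0.5 × 0.959²) = 268.3.

E = 268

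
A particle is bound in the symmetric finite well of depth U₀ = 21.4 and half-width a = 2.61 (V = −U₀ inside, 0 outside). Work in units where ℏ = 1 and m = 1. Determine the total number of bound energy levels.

N = 11

Define the well-strength parameter z₀ = (a/ℏ)√(2mU₀) = 2.61 × √(2·1·21.4) = 17.08.
The even/odd transcendental equations gain one root per π/2 in z₀, giving N = 1 + ⌊2z₀/π⌋ = 1 + ⌊10.87⌋ = 11.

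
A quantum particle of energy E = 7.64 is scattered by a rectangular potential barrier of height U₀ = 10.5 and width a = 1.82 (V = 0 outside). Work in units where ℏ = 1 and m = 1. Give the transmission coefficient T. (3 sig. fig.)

E < U₀: inside the barrier ψ ∝ e^{±κx} with κ = √(2m(U₀ − E))/ℏ = 2.392.
κa = 4.353, sinh(κa) = 38.84.
Matching ψ, ψ′ at both faces gives T = [1 + U₀² sinh²(κa) / (4E(U₀ − E))]⁻¹ = 1/1904 = 0.000525.

T = 0.000525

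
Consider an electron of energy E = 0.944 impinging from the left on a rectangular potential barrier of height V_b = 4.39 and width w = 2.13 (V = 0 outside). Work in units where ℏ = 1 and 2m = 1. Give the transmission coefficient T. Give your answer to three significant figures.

T = 0.000993

E < V_b: inside the barrier ψ ∝ e^{±κx} with κ = √(2m(V_b − E))/ℏ = 1.856.
κw = 3.954, sinh(κw) = 26.06.
The exact tunnelling result is T⁻¹ = 1 + V_b² sinh²(κw) / [4E(V_b − E)] = 1007, so T = 0.000993.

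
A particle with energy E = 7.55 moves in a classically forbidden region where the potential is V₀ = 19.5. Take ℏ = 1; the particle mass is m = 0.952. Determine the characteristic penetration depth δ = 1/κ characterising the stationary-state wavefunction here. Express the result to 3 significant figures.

Since E < V₀ the TISE in this region is ψ'' = κ²ψ with κ = √(2m(V₀ − E))/ℏ.
κ = √(2 × 0.952 × 11.95) = 4.770. The penetration depth is δ = 1/κ = 0.210.

δ = 0.210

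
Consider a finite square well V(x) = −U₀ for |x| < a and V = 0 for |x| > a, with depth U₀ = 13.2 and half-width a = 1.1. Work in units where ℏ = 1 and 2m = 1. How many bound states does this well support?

The dimensionless depth is z₀ = a√(2mU₀)/ℏ = 1.1 × √(13.20) = 3.996.
A new bound state (alternating even/odd) appears each time z₀ passes a multiple of π/2, so N = ⌊2z₀/π⌋ + 1 = ⌊2.544⌋ + 1 = 3.

N = 3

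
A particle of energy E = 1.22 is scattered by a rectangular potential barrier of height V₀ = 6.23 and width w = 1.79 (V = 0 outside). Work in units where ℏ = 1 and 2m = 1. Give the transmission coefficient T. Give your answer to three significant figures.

Since E < V₀ the interior solution is evanescent with decay constant κ = √(2m(V₀ − E))/ℏ = 2.238.
κw = 4.007, sinh(κw) = 27.47.
The exact tunnelling result is T⁻¹ = 1 + V₀² sinh²(κw) / [4E(V₀ − E)] = 1199, so T = 0.000834.

T = 0.000834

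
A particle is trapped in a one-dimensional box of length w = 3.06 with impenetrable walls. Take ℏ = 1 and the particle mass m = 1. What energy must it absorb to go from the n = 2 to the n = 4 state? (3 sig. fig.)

ΔE = 6.32

E_n = n²π²ℏ²/(2mw²), so ΔE = (4² − 2²) π²ℏ²/(2mw²).
ΔE = 12 × π² / (2 × 1 × 3.06²) = 6.324.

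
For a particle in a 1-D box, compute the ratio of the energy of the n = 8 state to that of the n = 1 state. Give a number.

64

Since E_n ∝ n², the ratio is (8/1)² = 64.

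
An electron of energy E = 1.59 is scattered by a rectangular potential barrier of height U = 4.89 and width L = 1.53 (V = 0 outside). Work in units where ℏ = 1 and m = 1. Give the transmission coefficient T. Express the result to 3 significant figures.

T = 0.00135

E < U: inside the barrier ψ ∝ e^{±κx} with κ = √(2m(U − E))/ℏ = 2.569.
κL = 3.931, sinh(κL) = 25.46.
Matching ψ, ψ′ at both faces gives T = [1 + U² sinh²(κL) / (4E(U − E))]⁻¹ = 1/739.5 = 0.00135.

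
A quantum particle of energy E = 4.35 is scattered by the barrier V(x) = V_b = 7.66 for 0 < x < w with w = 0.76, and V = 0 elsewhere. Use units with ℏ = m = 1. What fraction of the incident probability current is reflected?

Since E < V_b the interior solution is evanescent with decay constant κ = √(2m(V_b − E))/ℏ = 2.573.
κw = 1.955, sinh(κw) = 3.463.
Matching ψ, ψ′ at both faces gives T = [1 + V_b² sinh²(κw) / (4E(V_b − E))]⁻¹ = 1/13.22 = 0.0757.
R = 1 − T = 0.924.

R = 0.924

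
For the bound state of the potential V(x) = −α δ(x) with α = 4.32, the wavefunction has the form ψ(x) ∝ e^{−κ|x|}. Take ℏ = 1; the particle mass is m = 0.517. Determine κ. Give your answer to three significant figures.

Integrate −(ℏ²/2m)ψ'' − αδ(x)ψ = Eψ from −ε to +ε: the ψ'' term gives ψ'(0⁺) − ψ'(0⁻) and the δ term gives −(2mα/ℏ²)ψ(0).
With ψ ∝ e^{−κ|x|} this yields −2κ = −2mα/ℏ², so κ = mα/ℏ² = 2.233.

κ = 2.23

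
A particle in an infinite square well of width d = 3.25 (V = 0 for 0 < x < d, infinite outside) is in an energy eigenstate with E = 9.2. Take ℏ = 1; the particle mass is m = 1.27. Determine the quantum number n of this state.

n = 5

From E_n = n²π²ℏ²/(2md²) invert to n = √(2md²E)/(πℏ).
n = (3.25/π) × √(2 × 1.27 × 9.2) = 5.001 → n = 5.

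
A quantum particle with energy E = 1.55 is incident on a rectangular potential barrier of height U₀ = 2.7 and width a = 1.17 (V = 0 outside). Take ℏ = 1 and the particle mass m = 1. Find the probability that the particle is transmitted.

Since E < U₀ the interior solution is evanescent with decay constant κ = √(2m(U₀ − E))/ℏ = 1.517.
κa = 1.774, sinh(κa) = 2.864.
Matching ψ, ψ′ at both faces gives T = [1 + U₀² sinh²(κa) / (4E(U₀ − E))]⁻¹ = 1/9.384 = 0.107.

T = 0.107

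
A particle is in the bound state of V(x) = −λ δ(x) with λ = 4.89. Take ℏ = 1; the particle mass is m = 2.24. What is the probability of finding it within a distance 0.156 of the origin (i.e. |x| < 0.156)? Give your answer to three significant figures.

P = 0.967

The normalised bound state is ψ = √κ e^{−κ|x|} with κ = mλ/ℏ² = 10.95.
P(|x| < d) = ∫_{−d}^{d} κ e^{−2κ|x|} dx = 1 − e^{−2κd} = 1 − e^{−3.418} = 0.9672.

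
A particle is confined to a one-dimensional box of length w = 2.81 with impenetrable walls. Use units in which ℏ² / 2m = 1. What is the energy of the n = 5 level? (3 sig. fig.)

The infinite-well eigenfunctions ψ_n = √(2/w) sin(nπx/w) vanish at both walls, giving E_n = n²π²ℏ²/(2mw²).
E_5 = 5² × π² / (2 × 0.5 × 2.81²) = 31.25.

E = 31.2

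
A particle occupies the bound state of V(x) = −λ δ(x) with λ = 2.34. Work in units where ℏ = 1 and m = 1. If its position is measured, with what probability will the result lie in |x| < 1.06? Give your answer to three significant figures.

The normalised bound state is ψ = √κ e^{−κ|x|} with κ = mλ/ℏ² = 2.340.
P(|x| < d) = ∫_{−d}^{d} κ e^{−2κ|x|} dx = 1 − e^{−2κd} = 1 − e^{−4.961} = 0.9930.

P = 0.993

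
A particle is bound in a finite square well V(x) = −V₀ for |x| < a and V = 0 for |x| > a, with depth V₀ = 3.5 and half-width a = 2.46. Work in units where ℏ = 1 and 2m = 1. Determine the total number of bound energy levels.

The dimensionless depth is z₀ = a√(2mV₀)/ℏ = 2.46 × √(3.500) = 4.602.
The even/odd transcendental equations gain one root per π/2 in z₀, giving N = 1 + ⌊2z₀/π⌋ = 1 + ⌊2.930⌋ = 3.

N = 3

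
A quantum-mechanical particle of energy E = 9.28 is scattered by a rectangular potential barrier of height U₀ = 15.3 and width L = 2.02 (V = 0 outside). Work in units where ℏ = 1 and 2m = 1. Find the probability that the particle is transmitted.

T = 0.000189

Since E < U₀ the interior solution is evanescent with decay constant κ = √(2m(U₀ − E))/ℏ = 2.454.
κL = 4.956, sinh(κL) = 71.02.
The exact tunnelling result is T⁻¹ = 1 + U₀² sinh²(κL) / [4E(U₀ − E)] = 5285, so T = 0.000189.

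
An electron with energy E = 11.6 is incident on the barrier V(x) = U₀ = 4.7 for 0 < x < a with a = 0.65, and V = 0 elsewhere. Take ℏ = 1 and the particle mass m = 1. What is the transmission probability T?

Above the barrier the interior wavenumber is k₂ = √(2m(E − U₀))/ℏ = 3.715, giving phase k₂a = 2.415.
T = [1 + U₀² sin²(k₂a) / (4E(E − U₀))]⁻¹ = 1/1.030 = 0.970.

T = 0.970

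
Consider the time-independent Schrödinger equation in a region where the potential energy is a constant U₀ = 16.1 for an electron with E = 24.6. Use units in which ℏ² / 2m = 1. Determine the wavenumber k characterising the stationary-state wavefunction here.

With E > U₀ the solution is oscillatory, ψ ∝ e^{±ikx} with k = √(2m(E − U₀))/ℏ.
k = √(2 × 0.5 × 8.5) = 2.915.

k = 2.92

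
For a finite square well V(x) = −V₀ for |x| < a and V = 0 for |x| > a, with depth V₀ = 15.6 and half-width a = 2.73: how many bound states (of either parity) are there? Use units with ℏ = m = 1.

N = 10

The dimensionless depth is z₀ = a√(2mV₀)/ℏ = 2.73 × √(31.20) = 15.25.
A new bound state (alternating even/odd) appears each time z₀ passes a multiple of π/2, so N = ⌊2z₀/π⌋ + 1 = ⌊9.708⌋ + 1 = 10.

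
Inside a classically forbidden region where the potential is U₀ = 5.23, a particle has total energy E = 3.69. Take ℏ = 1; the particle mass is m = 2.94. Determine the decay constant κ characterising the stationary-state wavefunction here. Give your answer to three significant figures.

Since E < U₀ the TISE in this region is ψ'' = κ²ψ with κ = √(2m(U₀ − E))/ℏ.
κ = √(2 × 2.94 × 1.54) = 3.009.

κ = 3.01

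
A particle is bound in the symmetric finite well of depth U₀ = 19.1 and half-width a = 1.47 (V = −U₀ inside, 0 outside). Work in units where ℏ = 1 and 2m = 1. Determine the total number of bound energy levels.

N = 5

Define the well-strength parameter z₀ = (a/ℏ)√(2mU₀) = 1.47 × √(2·0.5·19.1) = 6.424.
A new bound state (alternating even/odd) appears each time z₀ passes a multiple of π/2, so N = ⌊2z₀/π⌋ + 1 = ⌊4.090⌋ + 1 = 5.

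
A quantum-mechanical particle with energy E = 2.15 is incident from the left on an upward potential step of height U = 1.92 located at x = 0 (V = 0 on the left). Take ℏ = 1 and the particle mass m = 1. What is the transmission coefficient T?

T = 0.743

On each side the TISE gives plane waves with k = √(2m(E − V))/ℏ: k₁ = √(2·1·2.15) = 2.074, k₂ = √(2·1·0.23) = 0.6782.
Matching ψ and ψ′ at x = 0 gives r = (k₁ − k₂)/(k₁ + k₂), so R = r² = 0.2571 and T = 1 − R = 0.7429.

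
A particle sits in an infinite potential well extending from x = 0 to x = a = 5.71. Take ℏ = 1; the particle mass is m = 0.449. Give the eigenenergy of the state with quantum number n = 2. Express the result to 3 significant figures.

E = 1.35

The infinite-well eigenfunctions ψ_n = √(2/a) sin(nπx/a) vanish at both walls, giving E_n = n²π²ℏ²/(2ma²).
E_2 = 2² × π² / (2 × 0.449 × 5.71²) = 1.348.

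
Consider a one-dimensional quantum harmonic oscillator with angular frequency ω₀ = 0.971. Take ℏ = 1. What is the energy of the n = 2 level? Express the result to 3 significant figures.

E = 2.43

Using E_n = (n + ½)ℏω₀: E_2 = 2.5 × 0.971 = 2.428.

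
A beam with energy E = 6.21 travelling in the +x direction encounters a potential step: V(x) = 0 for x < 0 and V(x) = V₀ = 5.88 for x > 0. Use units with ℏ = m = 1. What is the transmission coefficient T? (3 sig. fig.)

The wavenumbers are k₁ = √(2mE)/ℏ = 3.524 on the left and k₂ = √(2m(E − V₀))/ℏ = 0.8124 on the right.
Continuity of ψ and ψ′ at the step yields the reflection amplitude r = (k₁ − k₂)/(k₁ + k₂) = 0.6253; thus R = |r|² = 0.3910, T = 0.6090.

T = 0.609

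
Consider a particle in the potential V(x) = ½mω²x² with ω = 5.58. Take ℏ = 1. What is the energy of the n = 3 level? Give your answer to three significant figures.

Using E_n = (n + ½)ℏω: E_3 = 3.5 × 5.58 = 19.53.

E = 19.5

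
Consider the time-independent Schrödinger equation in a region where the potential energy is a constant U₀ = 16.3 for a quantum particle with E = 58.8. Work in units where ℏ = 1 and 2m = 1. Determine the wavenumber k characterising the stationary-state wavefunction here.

With E > U₀ the solution is oscillatory, ψ ∝ e^{±ikx} with k = √(2m(E − U₀))/ℏ.
k = √(2 × 0.5 × 42.5) = 6.519.

k = 6.52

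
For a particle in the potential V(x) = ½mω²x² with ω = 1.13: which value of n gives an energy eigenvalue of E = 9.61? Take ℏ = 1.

n = 8

Invert E_n = (n + ½)ℏω: n = E/ℏω − ½ = 8.004, so n = 8.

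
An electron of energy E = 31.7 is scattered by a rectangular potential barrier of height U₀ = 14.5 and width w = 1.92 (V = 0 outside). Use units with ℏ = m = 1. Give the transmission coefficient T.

E > U₀: inside the barrier k₂ = √(2m(E − U₀))/ℏ = 5.865, k₂w = 11.26.
T = [1 + U₀² sin²(k₂w) / (4E(E − U₀))]⁻¹ = 1/1.090 = 0.918.

T = 0.918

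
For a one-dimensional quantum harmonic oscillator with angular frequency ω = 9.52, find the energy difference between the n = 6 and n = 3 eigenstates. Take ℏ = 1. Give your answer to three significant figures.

E_n = ℏω(n + ½), so ΔE = (6 − 3) ℏω = 3 × 9.52 = 28.56.

ΔE = 28.6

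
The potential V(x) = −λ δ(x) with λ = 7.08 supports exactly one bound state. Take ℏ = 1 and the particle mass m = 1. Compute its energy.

The bound state is ψ(x) = √κ e^{−κ|x|}. The derivative jump ψ'(0⁺) − ψ'(0⁻) = −(2mλ/ℏ²)ψ(0) fixes κ = mλ/ℏ² = 7.080.
Then E = −ℏ²κ²/(2m) = −mλ²/(2ℏ²) = -25.06.

E = -25.1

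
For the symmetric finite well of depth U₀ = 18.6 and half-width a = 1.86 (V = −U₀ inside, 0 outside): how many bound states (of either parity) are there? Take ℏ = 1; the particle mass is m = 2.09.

N = 11

The dimensionless depth is z₀ = a√(2mU₀)/ℏ = 1.86 × √(77.75) = 16.40.
The even/odd transcendental equations gain one root per π/2 in z₀, giving N = 1 + ⌊2z₀/π⌋ = 1 + ⌊10.44⌋ = 11.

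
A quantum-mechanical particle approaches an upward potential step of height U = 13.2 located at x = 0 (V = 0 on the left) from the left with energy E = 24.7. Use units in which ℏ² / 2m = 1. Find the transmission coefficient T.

T = 0.964

The wavenumbers are k₁ = √(2mE)/ℏ = 4.970 on the left and k₂ = √(2m(E − U))/ℏ = 3.391 on the right.
Continuity of ψ and ψ′ at the step yields the reflection amplitude r = (k₁ − k₂)/(k₁ + k₂) = 0.1888; thus R = |r|² = 0.03565, T = 0.9643.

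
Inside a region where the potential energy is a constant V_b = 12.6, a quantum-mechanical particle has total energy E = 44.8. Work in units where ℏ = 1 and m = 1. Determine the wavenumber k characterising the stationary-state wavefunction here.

With E > V_b the solution is oscillatory, ψ ∝ e^{±ikx} with k = √(2m(E − V_b))/ℏ.
k = √(2 × 1 × 32.2) = 8.025.

k = 8.02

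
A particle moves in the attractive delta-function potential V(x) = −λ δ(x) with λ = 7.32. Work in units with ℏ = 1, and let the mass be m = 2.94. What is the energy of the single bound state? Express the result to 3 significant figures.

For x ≠ 0 the bound state is ψ ∝ e^{−κ|x|}; integrating the TISE across the delta gives the cusp condition 2κ = 2mλ/ℏ², so κ = 21.52.
Then E = −ℏ²κ²/(2m) = −mλ²/(2ℏ²) = -78.77.

E = -78.8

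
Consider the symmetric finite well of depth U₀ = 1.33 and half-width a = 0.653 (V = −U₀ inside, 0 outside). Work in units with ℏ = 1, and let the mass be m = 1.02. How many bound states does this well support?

The dimensionless depth is z₀ = a√(2mU₀)/ℏ = 0.653 × √(2.713) = 1.076.
A new bound state (alternating even/odd) appears each time z₀ passes a multiple of π/2, so N = ⌊2z₀/π⌋ + 1 = ⌊0.6848⌋ + 1 = 1.

N = 1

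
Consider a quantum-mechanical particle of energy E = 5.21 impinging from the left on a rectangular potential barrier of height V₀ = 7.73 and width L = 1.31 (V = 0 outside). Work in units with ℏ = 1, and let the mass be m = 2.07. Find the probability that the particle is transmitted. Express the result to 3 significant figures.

T = 0.000742

E < V₀: inside the barrier ψ ∝ e^{±κx} with κ = √(2m(V₀ − E))/ℏ = 3.230.
κL = 4.231, sinh(κL) = 34.40.
Matching ψ, ψ′ at both faces gives T = [1 + V₀² sinh²(κL) / (4E(V₀ − E))]⁻¹ = 1/1347 = 0.000742.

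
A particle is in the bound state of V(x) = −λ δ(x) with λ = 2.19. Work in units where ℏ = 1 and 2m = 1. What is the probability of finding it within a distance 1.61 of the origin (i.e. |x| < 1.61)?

P = 0.971

The normalised bound state is ψ = √κ e^{−κ|x|} with κ = mλ/ℏ² = 1.095.
P(|x| < d) = ∫_{−d}^{d} κ e^{−2κ|x|} dx = 1 − e^{−2κd} = 1 − e^{−3.526} = 0.9706.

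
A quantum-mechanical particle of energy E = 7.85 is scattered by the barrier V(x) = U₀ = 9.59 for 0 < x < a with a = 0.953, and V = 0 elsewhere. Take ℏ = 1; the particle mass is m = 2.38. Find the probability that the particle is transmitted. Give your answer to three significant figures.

Since E < U₀ the interior solution is evanescent with decay constant κ = √(2m(U₀ − E))/ℏ = 2.878.
κa = 2.743, sinh(κa) = 7.732.
Matching ψ, ψ′ at both faces gives T = [1 + U₀² sinh²(κa) / (4E(U₀ − E))]⁻¹ = 1/101.6 = 0.00984.

T = 0.00984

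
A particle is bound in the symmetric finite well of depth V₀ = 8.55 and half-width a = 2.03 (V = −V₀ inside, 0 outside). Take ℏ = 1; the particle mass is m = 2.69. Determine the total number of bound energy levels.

Define the well-strength parameter z₀ = (a/ℏ)√(2mV₀) = 2.03 × √(2·2.69·8.55) = 13.77.
The even/odd transcendental equations gain one root per π/2 in z₀, giving N = 1 + ⌊2z₀/π⌋ = 1 + ⌊8.765⌋ = 9.

N = 9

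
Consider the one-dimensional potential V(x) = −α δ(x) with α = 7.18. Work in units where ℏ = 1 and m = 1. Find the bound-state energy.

E = -25.8

For x ≠ 0 the bound state is ψ ∝ e^{−κ|x|}; integrating the TISE across the delta gives the cusp condition 2κ = 2mα/ℏ², so κ = 7.180.
Then E = −ℏ²κ²/(2m) = −mα²/(2ℏ²) = -25.78.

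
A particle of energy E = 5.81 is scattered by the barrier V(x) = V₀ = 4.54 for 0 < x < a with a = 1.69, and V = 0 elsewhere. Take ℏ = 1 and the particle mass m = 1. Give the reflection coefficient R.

R = 0.116

Above the barrier the interior wavenumber is k₂ = √(2m(E − V₀))/ℏ = 1.594, giving phase k₂a = 2.693.
Matching at both interfaces gives T⁻¹ = 1 + V₀² sin²(k₂a) / [4E(E − V₀)] = 1.131, hence T = 0.884.
R = 1 − T = 0.116.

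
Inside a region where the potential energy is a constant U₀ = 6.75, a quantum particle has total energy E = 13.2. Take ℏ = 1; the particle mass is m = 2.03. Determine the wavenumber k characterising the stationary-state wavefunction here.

k = 5.12

With E > U₀ the solution is oscillatory, ψ ∝ e^{±ikx} with k = √(2m(E − U₀))/ℏ.
k = √(2 × 2.03 × 6.45) = 5.117.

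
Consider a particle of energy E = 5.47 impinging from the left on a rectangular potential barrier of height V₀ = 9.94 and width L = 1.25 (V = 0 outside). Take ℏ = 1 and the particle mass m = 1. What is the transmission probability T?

Since E < V₀ the interior solution is evanescent with decay constant κ = √(2m(V₀ − E))/ℏ = 2.990.
κL = 3.737, sinh(κL) = 20.98.
The exact tunnelling result is T⁻¹ = 1 + V₀² sinh²(κL) / [4E(V₀ − E)] = 445.8, so T = 0.00224.

T = 0.00224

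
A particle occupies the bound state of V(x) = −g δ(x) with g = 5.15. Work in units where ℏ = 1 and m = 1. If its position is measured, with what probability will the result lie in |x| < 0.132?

P = 0.743

The normalised bound state is ψ = √κ e^{−κ|x|} with κ = mg/ℏ² = 5.150.
P(|x| < d) = ∫_{−d}^{d} κ e^{−2κ|x|} dx = 1 − e^{−2κd} = 1 − e^{−1.360} = 0.7432.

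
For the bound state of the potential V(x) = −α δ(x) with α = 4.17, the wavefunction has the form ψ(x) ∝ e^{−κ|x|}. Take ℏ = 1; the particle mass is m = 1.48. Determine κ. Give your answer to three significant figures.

κ = 6.17

Integrating the TISE across x = 0 gives the cusp condition ψ'(0⁺) − ψ'(0⁻) = −(2mα/ℏ²)ψ(0).
With ψ ∝ e^{−κ|x|} this yields −2κ = −2mα/ℏ², so κ = mα/ℏ² = 6.172.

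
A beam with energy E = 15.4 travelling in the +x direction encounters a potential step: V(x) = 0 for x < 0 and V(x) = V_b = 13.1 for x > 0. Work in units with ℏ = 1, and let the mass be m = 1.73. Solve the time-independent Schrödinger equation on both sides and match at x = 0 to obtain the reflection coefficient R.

R = 0.196

The wavenumbers are k₁ = √(2mE)/ℏ = 7.300 on the left and k₂ = √(2m(E − V_b))/ℏ = 2.821 on the right.
Continuity of ψ and ψ′ at the step yields the reflection amplitude r = (k₁ − k₂)/(k₁ + k₂) = 0.4425; thus R = |r|² = 0.1958, T = 0.8042.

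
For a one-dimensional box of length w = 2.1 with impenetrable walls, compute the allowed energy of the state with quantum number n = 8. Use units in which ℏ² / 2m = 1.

E = 143

The infinite-well eigenfunctions ψ_n = √(2/w) sin(nπx/w) vanish at both walls, giving E_n = n²π²ℏ²/(2mw²).
E_8 = 8² × π² / (2 × 0.5 × 2.1²) = 143.2.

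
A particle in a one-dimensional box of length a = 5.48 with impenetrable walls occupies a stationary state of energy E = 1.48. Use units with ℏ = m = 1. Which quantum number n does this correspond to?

n = 3

For an infinite well E_n = n²π²ℏ²/(2ma²), so n = (a/πℏ)√(2mE).
n = (5.48/π) × √(2 × 1 × 1.48) = 3.001 → n = 3.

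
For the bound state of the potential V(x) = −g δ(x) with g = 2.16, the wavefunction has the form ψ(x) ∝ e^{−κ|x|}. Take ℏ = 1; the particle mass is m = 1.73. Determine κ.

κ = 3.74

Integrating the TISE across x = 0 gives the cusp condition ψ'(0⁺) − ψ'(0⁻) = −(2mg/ℏ²)ψ(0).
With ψ ∝ e^{−κ|x|} this yields −2κ = −2mg/ℏ², so κ = mg/ℏ² = 3.737.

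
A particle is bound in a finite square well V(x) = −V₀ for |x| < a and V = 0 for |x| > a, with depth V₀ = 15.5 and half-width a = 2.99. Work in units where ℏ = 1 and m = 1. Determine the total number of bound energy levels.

The dimensionless depth is z₀ = a√(2mV₀)/ℏ = 2.99 × √(31.00) = 16.65.
A new bound state (alternating even/odd) appears each time z₀ passes a multiple of π/2, so N = ⌊2z₀/π⌋ + 1 = ⌊10.60⌋ + 1 = 11.

N = 11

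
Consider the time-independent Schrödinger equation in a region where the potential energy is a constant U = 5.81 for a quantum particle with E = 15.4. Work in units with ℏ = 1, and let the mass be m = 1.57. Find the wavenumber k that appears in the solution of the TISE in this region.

With E > U the solution is oscillatory, ψ ∝ e^{±ikx} with k = √(2m(E − U))/ℏ.
k = √(2 × 1.57 × 9.59) = 5.487.

k = 5.49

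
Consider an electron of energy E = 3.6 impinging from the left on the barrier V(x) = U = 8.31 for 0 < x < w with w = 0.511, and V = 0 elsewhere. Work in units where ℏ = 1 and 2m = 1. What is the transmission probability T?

T = 0.350

Since E < U the interior solution is evanescent with decay constant κ = √(2m(U − E))/ℏ = 2.170.
κw = 1.109, sinh(κw) = 1.351.
Matching ψ, ψ′ at both faces gives T = [1 + U² sinh²(κw) / (4E(U − E))]⁻¹ = 1/2.858 = 0.350.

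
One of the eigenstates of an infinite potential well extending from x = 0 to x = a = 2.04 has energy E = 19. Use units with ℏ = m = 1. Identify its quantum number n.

For an infinite well E_n = n²π²ℏ²/(2ma²), so n = (a/πℏ)√(2mE).
n = (2.04/π) × √(2 × 1 × 19) = 4.003 → n = 4.

n = 4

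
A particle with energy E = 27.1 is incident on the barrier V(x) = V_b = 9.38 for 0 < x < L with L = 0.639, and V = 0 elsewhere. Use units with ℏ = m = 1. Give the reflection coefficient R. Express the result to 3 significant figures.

R = 0.0170

Above the barrier the interior wavenumber is k₂ = √(2m(E − V_b))/ℏ = 5.953, giving phase k₂L = 3.804.
T = [1 + V_b² sin²(k₂L) / (4E(E − V_b))]⁻¹ = 1/1.017 = 0.983.
R = 1 − T = 0.0170.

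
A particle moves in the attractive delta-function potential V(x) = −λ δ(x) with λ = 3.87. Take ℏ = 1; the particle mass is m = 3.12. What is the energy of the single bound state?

E = -23.4

The bound state is ψ(x) = √κ e^{−κ|x|}. The derivative jump ψ'(0⁺) − ψ'(0⁻) = −(2mλ/ℏ²)ψ(0) fixes κ = mλ/ℏ² = 12.07.
Then E = −ℏ²κ²/(2m) = −mλ²/(2ℏ²) = -23.36.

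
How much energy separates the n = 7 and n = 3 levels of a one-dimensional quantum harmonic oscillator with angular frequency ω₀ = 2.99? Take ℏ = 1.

ΔE = 12.0

E_n = ℏω₀(n + ½), so ΔE = (7 − 3) ℏω₀ = 4 × 2.99 = 11.96.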